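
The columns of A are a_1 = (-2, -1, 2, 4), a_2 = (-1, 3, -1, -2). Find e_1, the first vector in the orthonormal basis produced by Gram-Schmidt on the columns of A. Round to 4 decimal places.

e_1 = (-0.4000, -0.2000, 0.4000, 0.8000)

e_1 = a_1/‖a_1‖ = (-2, -1, 2, 4)/5.0000 = (-0.4000, -0.2000, 0.4000, 0.8000).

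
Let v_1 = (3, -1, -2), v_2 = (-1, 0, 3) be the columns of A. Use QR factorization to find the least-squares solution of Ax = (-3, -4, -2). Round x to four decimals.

x = (-0.6271, -0.8644)

v_1 = (3, -1, -2); ‖v_1‖ = 3.7417, so q_1 = (0.8018, -0.2673, -0.5345).
q_1·v_2 = 0.8018·(-1) + (-0.2673)·0 + (-0.5345)·3 = -2.4054.
u_2 = v_2 + 2.4054·q_1 = (0.9286, -0.6429, 1.7143).
‖u_2‖ = 2.0529, so q_2 = (0.4523, -0.3132, 0.8351).
Qᵀb = (-0.2673, -1.7745).
Back-substitute: x_2 = -1.7745/2.0529 = -0.8644.
x_1 = (-0.2673 + 2.4054·(-0.8644))/3.7417 = -0.6271.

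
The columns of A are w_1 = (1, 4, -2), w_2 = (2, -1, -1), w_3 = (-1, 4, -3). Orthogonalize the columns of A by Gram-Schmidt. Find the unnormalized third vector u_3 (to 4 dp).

w_1 = (1, 4, -2); ‖w_1‖ = 4.5826, so e_1 = (0.2182, 0.8729, -0.4364).
e_1·w_2 = 0.2182·2 + 0.8729·(-1) + (-0.4364)·(-1) = 0.0000.
u_2 = w_2 + 0.0000·e_1 = (2.0000, -1.0000, -1.0000).
‖u_2‖ = 2.4495, so e_2 = (0.8165, -0.4082, -0.4082).
e_1·w_3 = 0.2182·(-1) + 0.8729·4 + (-0.4364)·(-3) = 4.5826; e_2·w_3 = 0.8165·(-1) + (-0.4082)·4 + (-0.4082)·(-3) = -1.2247.
u_3 = w_3 − 4.5826·e_1 + 1.2247·e_2 = (-1.0000, -0.5000, -1.5000).

u_3 = (-1.0000, -0.5000, -1.5000)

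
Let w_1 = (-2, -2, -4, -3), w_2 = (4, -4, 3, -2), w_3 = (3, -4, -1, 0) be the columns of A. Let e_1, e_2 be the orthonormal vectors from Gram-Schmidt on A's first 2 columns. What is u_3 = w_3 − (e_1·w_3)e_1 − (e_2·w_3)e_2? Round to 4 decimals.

e_1 = w_1/‖w_1‖ = (-2, -2, -4, -3)/5.7446 = (-0.3482, -0.3482, -0.6963, -0.5222).
r_{12} = e_1·w_2 = -1.0445.
u_2 = w_2 + 1.0445·e_1 = (3.6364, -4.3636, 2.2727, -2.5455).
‖u_2‖ = 6.6264, so e_2 = (0.5488, -0.6585, 0.3430, -0.3841).
r_{13} = e_1·w_3 = 1.0445; r_{23} = e_2·w_3 = 3.9374.
u_3 = w_3 − 1.0445·e_1 − 3.9374·e_2 = (1.2029, -1.0435, -1.6232, 2.0580).

u_3 = (1.2029, -1.0435, -1.6232, 2.0580)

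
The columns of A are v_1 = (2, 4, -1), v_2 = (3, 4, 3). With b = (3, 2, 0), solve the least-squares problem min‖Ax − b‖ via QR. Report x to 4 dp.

x = (0.4334, 0.2578)

q_1 = v_1/‖v_1‖ = (2, 4, -1)/4.5826 = (0.4364, 0.8729, -0.2182).
r_{12} = q_1·v_2 = 4.1461.
u_2 = v_2 − 4.1461·q_1 = (1.1905, 0.3810, 3.9048).
‖u_2‖ = 4.0999, so q_2 = (0.2904, 0.0929, 0.9524).
Qᵀb = (3.0551, 1.0569).
Back-substitute: x_2 = 1.0569/4.0999 = 0.2578.
x_1 = (3.0551 − 4.1461·0.2578)/4.5826 = 0.4334.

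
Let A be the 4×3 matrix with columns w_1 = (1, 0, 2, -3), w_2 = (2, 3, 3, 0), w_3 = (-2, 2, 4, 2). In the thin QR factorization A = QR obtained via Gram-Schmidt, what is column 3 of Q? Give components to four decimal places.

q_3 = (-0.7690, -0.1001, 0.6128, 0.1522)

w_1 = (1, 0, 2, -3); ‖w_1‖ = 3.7417, so q_1 = (0.2673, 0.0000, 0.5345, -0.8018).
q_1·w_2 = 0.2673·2 + 0.0000·3 + 0.5345·3 + (-0.8018)·0 = 2.1381.
u_2 = w_2 − 2.1381·q_1 = (1.4286, 3.0000, 1.8571, 1.7143).
‖u_2‖ = 4.1748, so q_2 = (0.3422, 0.7186, 0.4449, 0.4106).
q_1·w_3 = 0.2673·(-2) + 0.0000·2 + 0.5345·4 + (-0.8018)·2 = 0.0000; q_2·w_3 = 0.3422·(-2) + 0.7186·2 + 0.4449·4 + 0.4106·2 = 3.3535.
u_3 = w_3 + 0.0000·q_1 − 3.3535·q_2 = (-3.1475, -0.4098, 2.5082, 0.6230).
‖u_3‖ = 4.0932, so q_3 = (-0.7690, -0.1001, 0.6128, 0.1522).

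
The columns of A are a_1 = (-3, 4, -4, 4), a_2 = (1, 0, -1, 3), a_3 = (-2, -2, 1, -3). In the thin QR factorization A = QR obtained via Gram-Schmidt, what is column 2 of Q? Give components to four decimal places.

q_2 = (0.5942, -0.3218, -0.0309, 0.7365)

q_1 = a_1/‖a_1‖ = (-3, 4, -4, 4)/7.5498 = (-0.3974, 0.5298, -0.5298, 0.5298).
r_{12} = q_1·a_2 = 1.7219.
u_2 = a_2 − 1.7219·q_1 = (1.6842, -0.9123, -0.0877, 2.0877).
‖u_2‖ = 2.8346, so q_2 = (0.5942, -0.3218, -0.0309, 0.7365).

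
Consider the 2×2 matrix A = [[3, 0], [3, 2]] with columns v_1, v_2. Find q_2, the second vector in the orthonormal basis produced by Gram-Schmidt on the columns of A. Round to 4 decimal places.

q_2 = (-0.7071, 0.7071)

v_1 = (3, 3); ‖v_1‖ = 4.2426, so q_1 = (0.7071, 0.7071).
q_1·v_2 = 0.7071·0 + 0.7071·2 = 1.4142.
u_2 = v_2 − 1.4142·q_1 = (-1.0000, 1.0000).
‖u_2‖ = 1.4142, so q_2 = (-0.7071, 0.7071).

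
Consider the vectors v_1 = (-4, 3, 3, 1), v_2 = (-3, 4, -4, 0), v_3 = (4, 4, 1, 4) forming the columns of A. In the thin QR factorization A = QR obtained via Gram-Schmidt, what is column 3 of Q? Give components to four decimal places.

q_3 = (0.6157, 0.5481, 0.0863, 0.5595)

v_1 = (-4, 3, 3, 1); ‖v_1‖ = 5.9161, so q_1 = (-0.6761, 0.5071, 0.5071, 0.1690).
q_1·v_2 = (-0.6761)·(-3) + 0.5071·4 + 0.5071·(-4) + 0.1690·0 = 2.0284.
u_2 = v_2 − 2.0284·q_1 = (-1.6286, 2.9714, -5.0286, -0.3429).
‖u_2‖ = 6.0734, so q_2 = (-0.2681, 0.4893, -0.8280, -0.0565).
q_1·v_3 = (-0.6761)·4 + 0.5071·4 + 0.5071·1 + 0.1690·4 = 0.5071; q_2·v_3 = (-0.2681)·4 + 0.4893·4 + (-0.8280)·1 + (-0.0565)·4 = -0.1694.
u_3 = v_3 − 0.5071·q_1 + 0.1694·q_2 = (4.2974, 3.8257, 0.6026, 3.9047).
‖u_3‖ = 6.9796, so q_3 = (0.6157, 0.5481, 0.0863, 0.5595).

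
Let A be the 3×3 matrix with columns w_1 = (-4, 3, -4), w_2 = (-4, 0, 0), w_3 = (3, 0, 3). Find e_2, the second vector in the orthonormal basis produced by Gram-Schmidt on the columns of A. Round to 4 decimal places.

e_2 = (-0.7809, -0.3748, 0.4998)

w_1 = (-4, 3, -4); ‖w_1‖ = 6.4031, so e_1 = (-0.6247, 0.4685, -0.6247).
e_1·w_2 = (-0.6247)·(-4) + 0.4685·0 + (-0.6247)·0 = 2.4988.
u_2 = w_2 − 2.4988·e_1 = (-2.4390, -1.1707, 1.5610).
‖u_2‖ = 3.1235, so e_2 = (-0.7809, -0.3748, 0.4998).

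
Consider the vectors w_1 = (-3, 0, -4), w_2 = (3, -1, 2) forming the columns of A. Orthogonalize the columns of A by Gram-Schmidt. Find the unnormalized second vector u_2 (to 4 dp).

u_2 = (0.9600, -1.0000, -0.7200)

w_1 = (-3, 0, -4); ‖w_1‖ = 5.0000, so e_1 = (-0.6000, 0.0000, -0.8000).
e_1·w_2 = (-0.6000)·3 + 0.0000·(-1) + (-0.8000)·2 = -3.4000.
u_2 = w_2 + 3.4000·e_1 = (0.9600, -1.0000, -0.7200).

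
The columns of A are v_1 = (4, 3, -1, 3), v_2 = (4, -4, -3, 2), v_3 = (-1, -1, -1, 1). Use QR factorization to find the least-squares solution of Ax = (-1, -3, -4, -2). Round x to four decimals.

x = (-0.5556, 0.4595, 0.5089)

v_1 = (4, 3, -1, 3); ‖v_1‖ = 5.9161, so q_1 = (0.6761, 0.5071, -0.1690, 0.5071).
q_1·v_2 = 0.6761·4 + 0.5071·(-4) + (-0.1690)·(-3) + 0.5071·2 = 2.1974.
u_2 = v_2 − 2.1974·q_1 = (2.5143, -5.1143, -2.6286, 0.8857).
‖u_2‖ = 6.3381, so q_2 = (0.3967, -0.8069, -0.4147, 0.1397).
q_1·v_3 = 0.6761·(-1) + 0.5071·(-1) + (-0.1690)·(-1) + 0.5071·1 = -0.5071; q_2·v_3 = 0.3967·(-1) + (-0.8069)·(-1) + (-0.4147)·(-1) + 0.1397·1 = 0.9647.
u_3 = v_3 + 0.5071·q_1 − 0.9647·q_2 = (-1.0398, 0.0356, -0.6856, 1.1223).
‖u_3‖ = 1.6770, so q_3 = (-0.6201, 0.0212, -0.4089, 0.6693).
Qᵀb = (-2.5355, 3.4035, 0.8533).
Back-substitute: x_3 = 0.8533/1.6770 = 0.5089.
x_2 = (3.4035 − 0.9647·0.5089)/6.3381 = 0.4595.
x_1 = (-2.5355 − 2.1974·0.4595 + 0.5071·0.5089)/5.9161 = -0.5556.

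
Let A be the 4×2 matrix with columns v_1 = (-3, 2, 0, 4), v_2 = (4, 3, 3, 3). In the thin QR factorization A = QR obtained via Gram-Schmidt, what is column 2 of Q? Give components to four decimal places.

q_2 = (0.7150, 0.4002, 0.4642, 0.3362)

v_1 = (-3, 2, 0, 4); ‖v_1‖ = 5.3852, so q_1 = (-0.5571, 0.3714, 0.0000, 0.7428).
q_1·v_2 = (-0.5571)·4 + 0.3714·3 + 0.0000·3 + 0.7428·3 = 1.1142.
u_2 = v_2 − 1.1142·q_1 = (4.6207, 2.5862, 3.0000, 2.1724).
‖u_2‖ = 6.4621, so q_2 = (0.7150, 0.4002, 0.4642, 0.3362).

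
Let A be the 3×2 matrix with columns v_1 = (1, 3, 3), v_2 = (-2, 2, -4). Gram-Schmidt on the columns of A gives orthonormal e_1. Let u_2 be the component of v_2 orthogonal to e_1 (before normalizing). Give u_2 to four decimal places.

u_2 = (-1.5789, 3.2632, -2.7368)

v_1 = (1, 3, 3); ‖v_1‖ = 4.3589, so e_1 = (0.2294, 0.6882, 0.6882).
e_1·v_2 = 0.2294·(-2) + 0.6882·2 + 0.6882·(-4) = -1.8353.
u_2 = v_2 + 1.8353·e_1 = (-1.5789, 3.2632, -2.7368).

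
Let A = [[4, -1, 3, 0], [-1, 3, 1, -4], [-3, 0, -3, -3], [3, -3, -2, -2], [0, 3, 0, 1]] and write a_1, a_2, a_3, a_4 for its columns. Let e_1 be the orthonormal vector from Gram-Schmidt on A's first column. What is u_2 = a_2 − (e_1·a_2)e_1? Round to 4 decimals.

u_2 = (0.8286, 2.5429, -1.3714, -1.6286, 3.0000)

e_1 = a_1/‖a_1‖ = (4, -1, -3, 3, 0)/5.9161 = (0.6761, -0.1690, -0.5071, 0.5071, 0.0000).
r_{12} = e_1·a_2 = -2.7045.
u_2 = a_2 + 2.7045·e_1 = (0.8286, 2.5429, -1.3714, -1.6286, 3.0000).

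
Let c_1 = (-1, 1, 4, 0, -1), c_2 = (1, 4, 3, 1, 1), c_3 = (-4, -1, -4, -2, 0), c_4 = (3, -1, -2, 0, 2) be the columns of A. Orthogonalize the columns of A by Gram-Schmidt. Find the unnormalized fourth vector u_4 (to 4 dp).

u_4 = (0.1600, -0.3421, 0.3719, -0.8928, 0.9856)

c_1 = (-1, 1, 4, 0, -1); ‖c_1‖ = 4.3589, so q_1 = (-0.2294, 0.2294, 0.9177, 0.0000, -0.2294).
q_1·c_2 = (-0.2294)·1 + 0.2294·4 + 0.9177·3 + 0.0000·1 + (-0.2294)·1 = 3.2118.
u_2 = c_2 − 3.2118·q_1 = (1.7368, 3.2632, 0.0526, 1.0000, 1.7368).
‖u_2‖ = 4.2053, so q_2 = (0.4130, 0.7760, 0.0125, 0.2378, 0.4130).
q_1·c_3 = (-0.2294)·(-4) + 0.2294·(-1) + 0.9177·(-4) + 0.0000·(-2) + (-0.2294)·0 = -2.9824; q_2·c_3 = 0.4130·(-4) + 0.7760·(-1) + 0.0125·(-4) + 0.2378·(-2) + 0.4130·0 = -2.9537.
u_3 = c_3 + 2.9824·q_1 + 2.9537·q_2 = (-3.4643, 1.9762, -1.2262, -1.2976, 0.5357).
‖u_3‖ = 4.4024, so q_3 = (-0.7869, 0.4489, -0.2785, -0.2948, 0.1217).
q_1·c_4 = (-0.2294)·3 + 0.2294·(-1) + 0.9177·(-2) + 0.0000·0 + (-0.2294)·2 = -3.2118; q_2·c_4 = 0.4130·3 + 0.7760·(-1) + 0.0125·(-2) + 0.2378·0 + 0.4130·2 = 1.2641; q_3·c_4 = (-0.7869)·3 + 0.4489·(-1) + (-0.2785)·(-2) + (-0.2948)·0 + 0.1217·2 = -2.0092.
u_4 = c_4 + 3.2118·q_1 − 1.2641·q_2 + 2.0092·q_3 = (0.1600, -0.3421, 0.3719, -0.8928, 0.9856).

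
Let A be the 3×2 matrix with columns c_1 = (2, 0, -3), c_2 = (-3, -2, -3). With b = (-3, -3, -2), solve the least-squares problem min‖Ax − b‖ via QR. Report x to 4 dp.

e_1 = c_1/‖c_1‖ = (2, 0, -3)/3.6056 = (0.5547, 0.0000, -0.8321).
r_{12} = e_1·c_2 = 0.8321.
u_2 = c_2 − 0.8321·e_1 = (-3.4615, -2.0000, -2.3077).
‖u_2‖ = 4.6160, so e_2 = (-0.7499, -0.4333, -0.4999).
Qᵀb = (0.0000, 4.5494).
Back-substitute: x_2 = 4.5494/4.6160 = 0.9856.
x_1 = (0.0000 − 0.8321·0.9856)/3.6056 = -0.2274.

x = (-0.2274, 0.9856)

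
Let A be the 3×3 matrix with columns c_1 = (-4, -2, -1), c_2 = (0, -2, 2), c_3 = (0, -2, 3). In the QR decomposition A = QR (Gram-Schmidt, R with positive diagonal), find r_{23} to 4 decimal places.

c_1 = (-4, -2, -1); ‖c_1‖ = 4.5826, so e_1 = (-0.8729, -0.4364, -0.2182).
e_1·c_2 = (-0.8729)·0 + (-0.4364)·(-2) + (-0.2182)·2 = 0.4364.
u_2 = c_2 − 0.4364·e_1 = (0.3810, -1.8095, 2.0952).
‖u_2‖ = 2.7946, so e_2 = (0.1363, -0.6475, 0.7498).
r_{23} = e_2·c_3 = 3.5443.

r_{23} = 3.5443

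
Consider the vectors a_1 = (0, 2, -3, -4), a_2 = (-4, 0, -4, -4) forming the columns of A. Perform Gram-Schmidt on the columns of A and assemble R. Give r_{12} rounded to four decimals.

q_1 = a_1/‖a_1‖ = (0, 2, -3, -4)/5.3852 = (0.0000, 0.3714, -0.5571, -0.7428).
r_{12} = q_1·a_2 = 5.1995.

r_{12} = 5.1995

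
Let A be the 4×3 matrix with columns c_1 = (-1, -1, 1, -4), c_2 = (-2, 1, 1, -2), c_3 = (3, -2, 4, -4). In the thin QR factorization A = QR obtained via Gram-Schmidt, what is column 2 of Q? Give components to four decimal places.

q_1 = c_1/‖c_1‖ = (-1, -1, 1, -4)/4.3589 = (-0.2294, -0.2294, 0.2294, -0.9177).
r_{12} = q_1·c_2 = 2.2942.
u_2 = c_2 − 2.2942·q_1 = (-1.4737, 1.5263, 0.4737, 0.1053).
‖u_2‖ = 2.1764, so q_2 = (-0.6771, 0.7013, 0.2176, 0.0484).

q_2 = (-0.6771, 0.7013, 0.2176, 0.0484)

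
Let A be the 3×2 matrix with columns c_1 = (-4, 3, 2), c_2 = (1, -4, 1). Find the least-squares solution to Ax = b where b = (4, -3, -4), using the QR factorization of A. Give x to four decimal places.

x = (-1.3067, -0.3497)

c_1 = (-4, 3, 2); ‖c_1‖ = 5.3852, so q_1 = (-0.7428, 0.5571, 0.3714).
q_1·c_2 = (-0.7428)·1 + 0.5571·(-4) + 0.3714·1 = -2.5997.
u_2 = c_2 + 2.5997·q_1 = (-0.9310, -2.5517, 1.9655).
‖u_2‖ = 3.3528, so q_2 = (-0.2777, -0.7611, 0.5862).
Qᵀb = (-6.1279, -1.1725).
Back-substitute: x_2 = -1.1725/3.3528 = -0.3497.
x_1 = (-6.1279 + 2.5997·(-0.3497))/5.3852 = -1.3067.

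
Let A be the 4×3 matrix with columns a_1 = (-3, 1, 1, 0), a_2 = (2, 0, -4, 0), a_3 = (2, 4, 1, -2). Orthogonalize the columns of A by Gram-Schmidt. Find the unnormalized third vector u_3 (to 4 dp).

a_1 = (-3, 1, 1, 0); ‖a_1‖ = 3.3166, so q_1 = (-0.9045, 0.3015, 0.3015, 0.0000).
q_1·a_2 = (-0.9045)·2 + 0.3015·0 + 0.3015·(-4) + 0.0000·0 = -3.0151.
u_2 = a_2 + 3.0151·q_1 = (-0.7273, 0.9091, -3.0909, 0.0000).
‖u_2‖ = 3.3029, so q_2 = (-0.2202, 0.2752, -0.9358, 0.0000).
q_1·a_3 = (-0.9045)·2 + 0.3015·4 + 0.3015·1 + 0.0000·(-2) = -0.3015; q_2·a_3 = (-0.2202)·2 + 0.2752·4 + (-0.9358)·1 + 0.0000·(-2) = -0.2752.
u_3 = a_3 + 0.3015·q_1 + 0.2752·q_2 = (1.6667, 4.1667, 0.8333, -2.0000).

u_3 = (1.6667, 4.1667, 0.8333, -2.0000)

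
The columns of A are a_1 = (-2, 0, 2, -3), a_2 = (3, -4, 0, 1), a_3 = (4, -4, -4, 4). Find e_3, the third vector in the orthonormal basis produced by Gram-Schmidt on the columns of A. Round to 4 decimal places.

e_3 = (-0.4327, -0.3828, -0.7822, -0.2330)

a_1 = (-2, 0, 2, -3); ‖a_1‖ = 4.1231, so e_1 = (-0.4851, 0.0000, 0.4851, -0.7276).
e_1·a_2 = (-0.4851)·3 + 0.0000·(-4) + 0.4851·0 + (-0.7276)·1 = -2.1828.
u_2 = a_2 + 2.1828·e_1 = (1.9412, -4.0000, 1.0588, -0.5882).
‖u_2‖ = 4.6082, so e_2 = (0.4212, -0.8680, 0.2298, -0.1277).
e_1·a_3 = (-0.4851)·4 + 0.0000·(-4) + 0.4851·(-4) + (-0.7276)·4 = -6.7910; e_2·a_3 = 0.4212·4 + (-0.8680)·(-4) + 0.2298·(-4) + (-0.1277)·4 = 3.7274.
u_3 = a_3 + 6.7910·e_1 − 3.7274·e_2 = (-0.8643, -0.7645, -1.5623, -0.4654).
‖u_3‖ = 1.9972, so e_3 = (-0.4327, -0.3828, -0.7822, -0.2330).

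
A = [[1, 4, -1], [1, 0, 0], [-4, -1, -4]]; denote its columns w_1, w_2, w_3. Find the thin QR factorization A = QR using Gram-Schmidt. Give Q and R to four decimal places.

q_1 = w_1/‖w_1‖ = (1, 1, -4)/4.2426 = (0.2357, 0.2357, -0.9428).
r_{12} = q_1·w_2 = 1.8856.
u_2 = w_2 − 1.8856·q_1 = (3.5556, -0.4444, 0.7778).
‖u_2‖ = 3.6667, so q_2 = (0.9697, -0.1212, 0.2121).
r_{13} = q_1·w_3 = 3.5355; r_{23} = q_2·w_3 = -1.8182.
u_3 = w_3 − 3.5355·q_1 + 1.8182·q_2 = (-0.0702, -1.0537, -0.2810).
‖u_3‖ = 1.0928, so q_3 = (-0.0643, -0.9642, -0.2571).

Q = [[0.2357, 0.9697, -0.0643], [0.2357, -0.1212, -0.9642], [-0.9428, 0.2121, -0.2571]], R = [[4.2426, 1.8856, 3.5355], [0.0000, 3.6667, -1.8182], [0.0000, 0.0000, 1.0928]]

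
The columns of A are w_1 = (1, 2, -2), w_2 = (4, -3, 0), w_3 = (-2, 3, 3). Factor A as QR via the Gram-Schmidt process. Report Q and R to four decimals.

Q = [[0.3333, 0.8521, 0.4036], [0.6667, -0.5157, 0.5381], [-0.6667, -0.0897, 0.7399]], R = [[3.0000, -0.6667, -0.6667], [0.0000, 4.9554, -3.5203], [0.0000, 0.0000, 3.0270]]

w_1 = (1, 2, -2); ‖w_1‖ = 3.0000, so q_1 = (0.3333, 0.6667, -0.6667).
q_1·w_2 = 0.3333·4 + 0.6667·(-3) + (-0.6667)·0 = -0.6667.
u_2 = w_2 + 0.6667·q_1 = (4.2222, -2.5556, -0.4444).
‖u_2‖ = 4.9554, so q_2 = (0.8521, -0.5157, -0.0897).
q_1·w_3 = 0.3333·(-2) + 0.6667·3 + (-0.6667)·3 = -0.6667; q_2·w_3 = 0.8521·(-2) + (-0.5157)·3 + (-0.0897)·3 = -3.5203.
u_3 = w_3 + 0.6667·q_1 + 3.5203·q_2 = (1.2217, 1.6290, 2.2398).
‖u_3‖ = 3.0270, so q_3 = (0.4036, 0.5381, 0.7399).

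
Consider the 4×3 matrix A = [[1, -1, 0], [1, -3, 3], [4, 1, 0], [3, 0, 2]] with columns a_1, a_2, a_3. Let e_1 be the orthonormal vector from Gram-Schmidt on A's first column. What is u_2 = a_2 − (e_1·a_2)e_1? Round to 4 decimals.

a_1 = (1, 1, 4, 3); ‖a_1‖ = 5.1962, so e_1 = (0.1925, 0.1925, 0.7698, 0.5774).
e_1·a_2 = 0.1925·(-1) + 0.1925·(-3) + 0.7698·1 + 0.5774·0 = 0.0000.
u_2 = a_2 + 0.0000·e_1 = (-1.0000, -3.0000, 1.0000, 0.0000).

u_2 = (-1.0000, -3.0000, 1.0000, 0.0000)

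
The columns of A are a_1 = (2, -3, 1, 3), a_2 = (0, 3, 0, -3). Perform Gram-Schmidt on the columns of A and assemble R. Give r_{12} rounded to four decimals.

a_1 = (2, -3, 1, 3); ‖a_1‖ = 4.7958, so e_1 = (0.4170, -0.6255, 0.2085, 0.6255).
r_{12} = e_1·a_2 = -3.7533.

r_{12} = -3.7533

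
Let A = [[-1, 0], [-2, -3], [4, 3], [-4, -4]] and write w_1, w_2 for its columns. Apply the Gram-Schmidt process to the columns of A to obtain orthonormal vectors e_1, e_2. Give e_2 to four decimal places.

e_2 = (0.5534, -0.7000, -0.4069, -0.1953)

w_1 = (-1, -2, 4, -4); ‖w_1‖ = 6.0828, so e_1 = (-0.1644, -0.3288, 0.6576, -0.6576).
e_1·w_2 = (-0.1644)·0 + (-0.3288)·(-3) + 0.6576·3 + (-0.6576)·(-4) = 5.5896.
u_2 = w_2 − 5.5896·e_1 = (0.9189, -1.1622, -0.6757, -0.3243).
‖u_2‖ = 1.6603, so e_2 = (0.5534, -0.7000, -0.4069, -0.1953).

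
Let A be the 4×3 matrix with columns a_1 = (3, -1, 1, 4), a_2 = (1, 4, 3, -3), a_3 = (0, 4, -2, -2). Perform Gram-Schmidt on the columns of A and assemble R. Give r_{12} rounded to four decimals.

q_1 = a_1/‖a_1‖ = (3, -1, 1, 4)/5.1962 = (0.5774, -0.1925, 0.1925, 0.7698).
r_{12} = q_1·a_2 = -1.9245.

r_{12} = -1.9245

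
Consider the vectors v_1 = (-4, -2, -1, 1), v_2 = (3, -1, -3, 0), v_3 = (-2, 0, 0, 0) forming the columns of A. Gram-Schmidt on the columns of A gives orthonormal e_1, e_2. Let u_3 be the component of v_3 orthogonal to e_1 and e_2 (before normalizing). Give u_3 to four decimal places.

u_3 = (-0.1897, 0.3902, -0.3198, -0.2981)

v_1 = (-4, -2, -1, 1); ‖v_1‖ = 4.6904, so e_1 = (-0.8528, -0.4264, -0.2132, 0.2132).
e_1·v_2 = (-0.8528)·3 + (-0.4264)·(-1) + (-0.2132)·(-3) + 0.2132·0 = -1.4924.
u_2 = v_2 + 1.4924·e_1 = (1.7273, -1.6364, -3.3182, 0.3182).
‖u_2‖ = 4.0955, so e_2 = (0.4218, -0.3996, -0.8102, 0.0777).
e_1·v_3 = (-0.8528)·(-2) + (-0.4264)·0 + (-0.2132)·0 + 0.2132·0 = 1.7056; e_2·v_3 = 0.4218·(-2) + (-0.3996)·0 + (-0.8102)·0 + 0.0777·0 = -0.8435.
u_3 = v_3 − 1.7056·e_1 + 0.8435·e_2 = (-0.1897, 0.3902, -0.3198, -0.2981).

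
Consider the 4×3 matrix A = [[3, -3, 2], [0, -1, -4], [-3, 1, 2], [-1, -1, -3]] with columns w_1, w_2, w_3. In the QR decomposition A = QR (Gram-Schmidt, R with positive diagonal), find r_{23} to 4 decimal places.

r_{23} = 1.9961

w_1 = (3, 0, -3, -1); ‖w_1‖ = 4.3589, so q_1 = (0.6882, 0.0000, -0.6882, -0.2294).
q_1·w_2 = 0.6882·(-3) + 0.0000·(-1) + (-0.6882)·1 + (-0.2294)·(-1) = -2.5236.
u_2 = w_2 + 2.5236·q_1 = (-1.2632, -1.0000, -0.7368, -1.5789).
‖u_2‖ = 2.3731, so q_2 = (-0.5323, -0.4214, -0.3105, -0.6654).
r_{23} = q_2·w_3 = 1.9961.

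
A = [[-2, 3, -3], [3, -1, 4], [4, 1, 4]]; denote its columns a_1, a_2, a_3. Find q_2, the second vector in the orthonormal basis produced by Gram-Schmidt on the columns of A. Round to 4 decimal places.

q_2 = (0.8339, -0.1516, 0.5307)

a_1 = (-2, 3, 4); ‖a_1‖ = 5.3852, so q_1 = (-0.3714, 0.5571, 0.7428).
q_1·a_2 = (-0.3714)·3 + 0.5571·(-1) + 0.7428·1 = -0.9285.
u_2 = a_2 + 0.9285·q_1 = (2.6552, -0.4828, 1.6897).
‖u_2‖ = 3.1840, so q_2 = (0.8339, -0.1516, 0.5307).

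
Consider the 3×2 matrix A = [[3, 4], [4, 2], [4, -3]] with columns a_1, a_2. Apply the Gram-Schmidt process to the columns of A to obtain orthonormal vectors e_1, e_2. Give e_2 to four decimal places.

e_2 = (0.6519, 0.2328, -0.7217)

e_1 = a_1/‖a_1‖ = (3, 4, 4)/6.4031 = (0.4685, 0.6247, 0.6247).
r_{12} = e_1·a_2 = 1.2494.
u_2 = a_2 − 1.2494·e_1 = (3.4146, 1.2195, -3.7805).
‖u_2‖ = 5.2382, so e_2 = (0.6519, 0.2328, -0.7217).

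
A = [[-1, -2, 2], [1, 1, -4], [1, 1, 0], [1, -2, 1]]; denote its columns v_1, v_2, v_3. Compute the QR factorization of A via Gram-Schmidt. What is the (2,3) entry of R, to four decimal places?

v_1 = (-1, 1, 1, 1); ‖v_1‖ = 2.0000, so q_1 = (-0.5000, 0.5000, 0.5000, 0.5000).
q_1·v_2 = (-0.5000)·(-2) + 0.5000·1 + 0.5000·1 + 0.5000·(-2) = 1.0000.
u_2 = v_2 − 1.0000·q_1 = (-1.5000, 0.5000, 0.5000, -2.5000).
‖u_2‖ = 3.0000, so q_2 = (-0.5000, 0.1667, 0.1667, -0.8333).
r_{23} = q_2·v_3 = -2.5000.

r_{23} = -2.5000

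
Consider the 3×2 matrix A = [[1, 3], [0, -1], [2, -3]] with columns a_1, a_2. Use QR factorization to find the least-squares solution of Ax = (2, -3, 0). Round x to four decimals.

a_1 = (1, 0, 2); ‖a_1‖ = 2.2361, so e_1 = (0.4472, 0.0000, 0.8944).
e_1·a_2 = 0.4472·3 + 0.0000·(-1) + 0.8944·(-3) = -1.3416.
u_2 = a_2 + 1.3416·e_1 = (3.6000, -1.0000, -1.8000).
‖u_2‖ = 4.1473, so e_2 = (0.8680, -0.2411, -0.4340).
Qᵀb = (0.8944, 2.4594).
Back-substitute: x_2 = 2.4594/4.1473 = 0.5930.
x_1 = (0.8944 + 1.3416·0.5930)/2.2361 = 0.7558.

x = (0.7558, 0.5930)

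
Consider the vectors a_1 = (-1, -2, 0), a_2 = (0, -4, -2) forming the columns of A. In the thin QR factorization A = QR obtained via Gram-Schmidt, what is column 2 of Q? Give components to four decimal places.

e_2 = (0.5963, -0.2981, -0.7454)

a_1 = (-1, -2, 0); ‖a_1‖ = 2.2361, so e_1 = (-0.4472, -0.8944, 0.0000).
e_1·a_2 = (-0.4472)·0 + (-0.8944)·(-4) + 0.0000·(-2) = 3.5777.
u_2 = a_2 − 3.5777·e_1 = (1.6000, -0.8000, -2.0000).
‖u_2‖ = 2.6833, so e_2 = (0.5963, -0.2981, -0.7454).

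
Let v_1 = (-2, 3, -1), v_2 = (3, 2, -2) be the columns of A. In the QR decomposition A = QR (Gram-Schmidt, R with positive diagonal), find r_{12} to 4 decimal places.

e_1 = v_1/‖v_1‖ = (-2, 3, -1)/3.7417 = (-0.5345, 0.8018, -0.2673).
r_{12} = e_1·v_2 = 0.5345.

r_{12} = 0.5345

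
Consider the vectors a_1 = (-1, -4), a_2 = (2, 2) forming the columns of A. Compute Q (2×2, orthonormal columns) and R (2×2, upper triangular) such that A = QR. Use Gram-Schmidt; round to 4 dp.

a_1 = (-1, -4); ‖a_1‖ = 4.1231, so q_1 = (-0.2425, -0.9701).
q_1·a_2 = (-0.2425)·2 + (-0.9701)·2 = -2.4254.
u_2 = a_2 + 2.4254·q_1 = (1.4118, -0.3529).
‖u_2‖ = 1.4552, so q_2 = (0.9701, -0.2425).

Q = [[-0.2425, 0.9701], [-0.9701, -0.2425]], R = [[4.1231, -2.4254], [0.0000, 1.4552]]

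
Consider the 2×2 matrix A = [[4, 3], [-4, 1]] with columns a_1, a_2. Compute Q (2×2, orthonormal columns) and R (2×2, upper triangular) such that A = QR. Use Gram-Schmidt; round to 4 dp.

Q = [[0.7071, 0.7071], [-0.7071, 0.7071]], R = [[5.6569, 1.4142], [0.0000, 2.8284]]

q_1 = a_1/‖a_1‖ = (4, -4)/5.6569 = (0.7071, -0.7071).
r_{12} = q_1·a_2 = 1.4142.
u_2 = a_2 − 1.4142·q_1 = (2.0000, 2.0000).
‖u_2‖ = 2.8284, so q_2 = (0.7071, 0.7071).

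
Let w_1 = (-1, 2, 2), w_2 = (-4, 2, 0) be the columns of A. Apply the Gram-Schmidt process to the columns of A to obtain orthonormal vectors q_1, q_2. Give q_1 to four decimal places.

q_1 = (-0.3333, 0.6667, 0.6667)

w_1 = (-1, 2, 2); ‖w_1‖ = 3.0000, so q_1 = (-0.3333, 0.6667, 0.6667).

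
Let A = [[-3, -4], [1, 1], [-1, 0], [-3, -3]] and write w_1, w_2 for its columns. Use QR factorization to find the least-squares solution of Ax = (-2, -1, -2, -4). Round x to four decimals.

x = (2.1111, -1.0556)

w_1 = (-3, 1, -1, -3); ‖w_1‖ = 4.4721, so e_1 = (-0.6708, 0.2236, -0.2236, -0.6708).
e_1·w_2 = (-0.6708)·(-4) + 0.2236·1 + (-0.2236)·0 + (-0.6708)·(-3) = 4.9193.
u_2 = w_2 − 4.9193·e_1 = (-0.7000, -0.1000, 1.1000, 0.3000).
‖u_2‖ = 1.3416, so e_2 = (-0.5217, -0.0745, 0.8199, 0.2236).
Qᵀb = (4.2485, -1.4162).
Back-substitute: x_2 = -1.4162/1.3416 = -1.0556.
x_1 = (4.2485 − 4.9193·(-1.0556))/4.4721 = 2.1111.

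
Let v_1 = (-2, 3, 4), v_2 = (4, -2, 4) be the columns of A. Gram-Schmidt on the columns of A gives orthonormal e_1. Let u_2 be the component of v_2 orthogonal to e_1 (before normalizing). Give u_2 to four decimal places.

v_1 = (-2, 3, 4); ‖v_1‖ = 5.3852, so e_1 = (-0.3714, 0.5571, 0.7428).
e_1·v_2 = (-0.3714)·4 + 0.5571·(-2) + 0.7428·4 = 0.3714.
u_2 = v_2 − 0.3714·e_1 = (4.1379, -2.2069, 3.7241).

u_2 = (4.1379, -2.2069, 3.7241)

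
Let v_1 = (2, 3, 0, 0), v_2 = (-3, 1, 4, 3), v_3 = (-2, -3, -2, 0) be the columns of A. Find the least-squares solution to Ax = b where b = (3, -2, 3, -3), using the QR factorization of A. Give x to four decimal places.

x = (-3.9370, -1.0924, -3.6849)

v_1 = (2, 3, 0, 0); ‖v_1‖ = 3.6056, so e_1 = (0.5547, 0.8321, 0.0000, 0.0000).
e_1·v_2 = 0.5547·(-3) + 0.8321·1 + 0.0000·4 + 0.0000·3 = -0.8321.
u_2 = v_2 + 0.8321·e_1 = (-2.5385, 1.6923, 4.0000, 3.0000).
‖u_2‖ = 5.8573, so e_2 = (-0.4334, 0.2889, 0.6829, 0.5122).
e_1·v_3 = 0.5547·(-2) + 0.8321·(-3) + 0.0000·(-2) + 0.0000·0 = -3.6056; e_2·v_3 = (-0.4334)·(-2) + 0.2889·(-3) + 0.6829·(-2) + 0.5122·0 = -1.3658.
u_3 = v_3 + 3.6056·e_1 + 1.3658·e_2 = (-0.5919, 0.3946, -1.0673, 0.6996).
‖u_3‖ = 1.4610, so e_3 = (-0.4052, 0.2701, -0.7305, 0.4788).
Qᵀb = (0.0000, -1.3658, -5.3836).
Back-substitute: x_3 = -5.3836/1.4610 = -3.6849.
x_2 = (-1.3658 + 1.3658·(-3.6849))/5.8573 = -1.0924.
x_1 = (0.0000 + 0.8321·(-1.0924) + 3.6056·(-3.6849))/3.6056 = -3.9370.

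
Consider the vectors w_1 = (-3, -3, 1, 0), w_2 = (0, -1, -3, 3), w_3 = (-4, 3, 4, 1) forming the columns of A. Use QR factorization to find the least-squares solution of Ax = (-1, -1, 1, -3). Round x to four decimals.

x = (0.4555, -0.7282, -0.2364)

w_1 = (-3, -3, 1, 0); ‖w_1‖ = 4.3589, so q_1 = (-0.6882, -0.6882, 0.2294, 0.0000).
q_1·w_2 = (-0.6882)·0 + (-0.6882)·(-1) + 0.2294·(-3) + 0.0000·3 = 0.0000.
u_2 = w_2 + 0.0000·q_1 = (0.0000, -1.0000, -3.0000, 3.0000).
‖u_2‖ = 4.3589, so q_2 = (0.0000, -0.2294, -0.6882, 0.6882).
q_1·w_3 = (-0.6882)·(-4) + (-0.6882)·3 + 0.2294·4 + 0.0000·1 = 1.6059; q_2·w_3 = (0.0000)·(-4) + (-0.2294)·3 + (-0.6882)·4 + 0.6882·1 = -2.7530.
u_3 = w_3 − 1.6059·q_1 + 2.7530·q_2 = (-2.8947, 3.4737, 1.7368, 2.8947).
‖u_3‖ = 5.6429, so q_3 = (-0.5130, 0.6156, 0.3078, 0.5130).
Qᵀb = (1.6059, -2.5236, -1.3338).
Back-substitute: x_3 = -1.3338/5.6429 = -0.2364.
x_2 = (-2.5236 + 2.7530·(-0.2364))/4.3589 = -0.7282.
x_1 = (1.6059 + 0.0000·(-0.7282) − 1.6059·(-0.2364))/4.3589 = 0.4555.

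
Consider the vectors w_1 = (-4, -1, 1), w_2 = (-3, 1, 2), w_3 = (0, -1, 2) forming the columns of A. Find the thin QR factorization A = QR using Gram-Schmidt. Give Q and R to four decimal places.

w_1 = (-4, -1, 1); ‖w_1‖ = 4.2426, so e_1 = (-0.9428, -0.2357, 0.2357).
e_1·w_2 = (-0.9428)·(-3) + (-0.2357)·1 + 0.2357·2 = 3.0641.
u_2 = w_2 − 3.0641·e_1 = (-0.1111, 1.7222, 1.2778).
‖u_2‖ = 2.1473, so e_2 = (-0.0517, 0.8020, 0.5950).
e_1·w_3 = (-0.9428)·0 + (-0.2357)·(-1) + 0.2357·2 = 0.7071; e_2·w_3 = (-0.0517)·0 + 0.8020·(-1) + 0.5950·2 = 0.3881.
u_3 = w_3 − 0.7071·e_1 − 0.3881·e_2 = (0.6867, -1.1446, 1.6024).
‖u_3‖ = 2.0855, so e_3 = (0.3293, -0.5488, 0.7683).

Q = [[-0.9428, -0.0517, 0.3293], [-0.2357, 0.8020, -0.5488], [0.2357, 0.5950, 0.7683]], R = [[4.2426, 3.0641, 0.7071], [0.0000, 2.1473, 0.3881], [0.0000, 0.0000, 2.0855]]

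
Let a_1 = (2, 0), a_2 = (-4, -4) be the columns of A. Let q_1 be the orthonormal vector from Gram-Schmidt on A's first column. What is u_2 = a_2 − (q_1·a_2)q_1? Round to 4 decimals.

u_2 = (0.0000, -4.0000)

a_1 = (2, 0); ‖a_1‖ = 2.0000, so q_1 = (1.0000, 0.0000).
q_1·a_2 = 1.0000·(-4) + 0.0000·(-4) = -4.0000.
u_2 = a_2 + 4.0000·q_1 = (0.0000, -4.0000).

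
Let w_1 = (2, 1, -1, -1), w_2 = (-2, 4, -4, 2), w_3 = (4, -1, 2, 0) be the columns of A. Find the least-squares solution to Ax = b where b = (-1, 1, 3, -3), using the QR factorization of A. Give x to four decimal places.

x = (0.6416, -0.7343, -0.8045)

w_1 = (2, 1, -1, -1); ‖w_1‖ = 2.6458, so q_1 = (0.7559, 0.3780, -0.3780, -0.3780).
q_1·w_2 = 0.7559·(-2) + 0.3780·4 + (-0.3780)·(-4) + (-0.3780)·2 = 0.7559.
u_2 = w_2 − 0.7559·q_1 = (-2.5714, 3.7143, -3.7143, 2.2857).
‖u_2‖ = 6.2792, so q_2 = (-0.4095, 0.5915, -0.5915, 0.3640).
q_1·w_3 = 0.7559·4 + 0.3780·(-1) + (-0.3780)·2 + (-0.3780)·0 = 1.8898; q_2·w_3 = (-0.4095)·4 + 0.5915·(-1) + (-0.5915)·2 + 0.3640·0 = -3.4126.
u_3 = w_3 − 1.8898·q_1 + 3.4126·q_2 = (1.1739, 0.3043, 0.6957, 1.9565).
‖u_3‖ = 2.4047, so q_3 = (0.4882, 0.1266, 0.2893, 0.8136).
Qᵀb = (-0.3780, -1.8656, -1.9346).
Back-substitute: x_3 = -1.9346/2.4047 = -0.8045.
x_2 = (-1.8656 + 3.4126·(-0.8045))/6.2792 = -0.7343.
x_1 = (-0.3780 − 0.7559·(-0.7343) − 1.8898·(-0.8045))/2.6458 = 0.6416.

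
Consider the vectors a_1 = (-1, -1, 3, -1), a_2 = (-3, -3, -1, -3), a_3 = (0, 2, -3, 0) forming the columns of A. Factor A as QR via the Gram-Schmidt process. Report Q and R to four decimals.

Q = [[-0.2887, -0.5000, -0.4082], [-0.2887, -0.5000, 0.8165], [0.8660, -0.5000, 0.0000], [-0.2887, -0.5000, -0.4082]], R = [[3.4641, 1.7321, -3.1754], [0.0000, 5.0000, 0.5000], [0.0000, 0.0000, 1.6330]]

q_1 = a_1/‖a_1‖ = (-1, -1, 3, -1)/3.4641 = (-0.2887, -0.2887, 0.8660, -0.2887).
r_{12} = q_1·a_2 = 1.7321.
u_2 = a_2 − 1.7321·q_1 = (-2.5000, -2.5000, -2.5000, -2.5000).
‖u_2‖ = 5.0000, so q_2 = (-0.5000, -0.5000, -0.5000, -0.5000).
r_{13} = q_1·a_3 = -3.1754; r_{23} = q_2·a_3 = 0.5000.
u_3 = a_3 + 3.1754·q_1 − 0.5000·q_2 = (-0.6667, 1.3333, 0.0000, -0.6667).
‖u_3‖ = 1.6330, so q_3 = (-0.4082, 0.8165, 0.0000, -0.4082).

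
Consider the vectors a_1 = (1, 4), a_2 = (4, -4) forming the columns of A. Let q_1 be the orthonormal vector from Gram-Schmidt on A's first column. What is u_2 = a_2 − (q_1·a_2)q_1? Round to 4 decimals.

u_2 = (4.7059, -1.1765)

q_1 = a_1/‖a_1‖ = (1, 4)/4.1231 = (0.2425, 0.9701).
r_{12} = q_1·a_2 = -2.9104.
u_2 = a_2 + 2.9104·q_1 = (4.7059, -1.1765).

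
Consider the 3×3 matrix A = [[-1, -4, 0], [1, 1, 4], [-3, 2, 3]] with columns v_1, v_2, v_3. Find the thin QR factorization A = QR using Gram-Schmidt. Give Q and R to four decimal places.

v_1 = (-1, 1, -3); ‖v_1‖ = 3.3166, so q_1 = (-0.3015, 0.3015, -0.9045).
q_1·v_2 = (-0.3015)·(-4) + 0.3015·1 + (-0.9045)·2 = -0.3015.
u_2 = v_2 + 0.3015·q_1 = (-4.0909, 1.0909, 1.7273).
‖u_2‖ = 4.5726, so q_2 = (-0.8946, 0.2386, 0.3777).
q_1·v_3 = (-0.3015)·0 + 0.3015·4 + (-0.9045)·3 = -1.5076; q_2·v_3 = (-0.8946)·0 + 0.2386·4 + 0.3777·3 = 2.0875.
u_3 = v_3 + 1.5076·q_1 − 2.0875·q_2 = (1.4130, 3.9565, 0.8478).
‖u_3‖ = 4.2860, so q_3 = (0.3297, 0.9231, 0.1978).

Q = [[-0.3015, -0.8946, 0.3297], [0.3015, 0.2386, 0.9231], [-0.9045, 0.3777, 0.1978]], R = [[3.3166, -0.3015, -1.5076], [0.0000, 4.5726, 2.0875], [0.0000, 0.0000, 4.2860]]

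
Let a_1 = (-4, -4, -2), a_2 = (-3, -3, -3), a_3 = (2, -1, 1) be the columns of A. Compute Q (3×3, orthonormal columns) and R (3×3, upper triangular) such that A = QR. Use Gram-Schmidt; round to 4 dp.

Q = [[-0.6667, 0.2357, 0.7071], [-0.6667, 0.2357, -0.7071], [-0.3333, -0.9428, 0.0000]], R = [[6.0000, 5.0000, -1.0000], [0.0000, 1.4142, -0.7071], [0.0000, 0.0000, 2.1213]]

a_1 = (-4, -4, -2); ‖a_1‖ = 6.0000, so e_1 = (-0.6667, -0.6667, -0.3333).
e_1·a_2 = (-0.6667)·(-3) + (-0.6667)·(-3) + (-0.3333)·(-3) = 5.0000.
u_2 = a_2 − 5.0000·e_1 = (0.3333, 0.3333, -1.3333).
‖u_2‖ = 1.4142, so e_2 = (0.2357, 0.2357, -0.9428).
e_1·a_3 = (-0.6667)·2 + (-0.6667)·(-1) + (-0.3333)·1 = -1.0000; e_2·a_3 = 0.2357·2 + 0.2357·(-1) + (-0.9428)·1 = -0.7071.
u_3 = a_3 + 1.0000·e_1 + 0.7071·e_2 = (1.5000, -1.5000, 0.0000).
‖u_3‖ = 2.1213, so e_3 = (0.7071, -0.7071, 0.0000).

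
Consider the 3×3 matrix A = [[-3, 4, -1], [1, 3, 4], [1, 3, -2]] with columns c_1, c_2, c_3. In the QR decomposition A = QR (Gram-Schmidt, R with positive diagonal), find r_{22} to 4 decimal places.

c_1 = (-3, 1, 1); ‖c_1‖ = 3.3166, so q_1 = (-0.9045, 0.3015, 0.3015).
q_1·c_2 = (-0.9045)·4 + 0.3015·3 + 0.3015·3 = -1.8091.
u_2 = c_2 + 1.8091·q_1 = (2.3636, 3.5455, 3.5455).
r_{22} = ‖u_2‖ = 5.5432.

r_{22} = 5.5432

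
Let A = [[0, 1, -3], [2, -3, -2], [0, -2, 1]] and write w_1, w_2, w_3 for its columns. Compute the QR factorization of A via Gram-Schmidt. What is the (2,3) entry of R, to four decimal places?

w_1 = (0, 2, 0); ‖w_1‖ = 2.0000, so q_1 = (0.0000, 1.0000, 0.0000).
q_1·w_2 = 0.0000·1 + 1.0000·(-3) + 0.0000·(-2) = -3.0000.
u_2 = w_2 + 3.0000·q_1 = (1.0000, 0.0000, -2.0000).
‖u_2‖ = 2.2361, so q_2 = (0.4472, 0.0000, -0.8944).
r_{23} = q_2·w_3 = -2.2361.

r_{23} = -2.2361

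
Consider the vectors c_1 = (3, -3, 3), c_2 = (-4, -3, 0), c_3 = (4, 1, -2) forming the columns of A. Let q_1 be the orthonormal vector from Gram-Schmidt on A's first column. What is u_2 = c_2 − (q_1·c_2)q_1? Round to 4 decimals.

c_1 = (3, -3, 3); ‖c_1‖ = 5.1962, so q_1 = (0.5774, -0.5774, 0.5774).
q_1·c_2 = 0.5774·(-4) + (-0.5774)·(-3) + 0.5774·0 = -0.5774.
u_2 = c_2 + 0.5774·q_1 = (-3.6667, -3.3333, 0.3333).

u_2 = (-3.6667, -3.3333, 0.3333)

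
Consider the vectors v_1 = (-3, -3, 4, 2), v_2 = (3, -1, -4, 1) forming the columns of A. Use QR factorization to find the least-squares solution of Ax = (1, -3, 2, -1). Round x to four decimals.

v_1 = (-3, -3, 4, 2); ‖v_1‖ = 6.1644, so q_1 = (-0.4867, -0.4867, 0.6489, 0.3244).
q_1·v_2 = (-0.4867)·3 + (-0.4867)·(-1) + 0.6489·(-4) + 0.3244·1 = -3.2444.
u_2 = v_2 + 3.2444·q_1 = (1.4211, -2.5789, -1.8947, 2.0526).
‖u_2‖ = 4.0588, so q_2 = (0.3501, -0.6354, -0.4668, 0.5057).
Qᵀb = (1.9467, 0.8169).
Back-substitute: x_2 = 0.8169/4.0588 = 0.2013.
x_1 = (1.9467 + 3.2444·0.2013)/6.1644 = 0.4217.

x = (0.4217, 0.2013)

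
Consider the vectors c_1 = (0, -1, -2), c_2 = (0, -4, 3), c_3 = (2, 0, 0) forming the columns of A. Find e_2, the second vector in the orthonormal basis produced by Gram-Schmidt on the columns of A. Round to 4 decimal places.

e_2 = (0.0000, -0.8944, 0.4472)

e_1 = c_1/‖c_1‖ = (0, -1, -2)/2.2361 = (0.0000, -0.4472, -0.8944).
r_{12} = e_1·c_2 = -0.8944.
u_2 = c_2 + 0.8944·e_1 = (0.0000, -4.4000, 2.2000).
‖u_2‖ = 4.9193, so e_2 = (0.0000, -0.8944, 0.4472).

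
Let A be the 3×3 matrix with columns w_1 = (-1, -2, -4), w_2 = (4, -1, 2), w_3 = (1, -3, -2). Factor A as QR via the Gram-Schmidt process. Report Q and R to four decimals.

Q = [[-0.2182, 0.8745, -0.4332], [-0.4364, -0.4845, -0.7581], [-0.8729, 0.0236, 0.4874]], R = [[4.5826, -2.1822, 2.8368], [0.0000, 4.0297, 2.2807], [0.0000, 0.0000, 0.8664]]

q_1 = w_1/‖w_1‖ = (-1, -2, -4)/4.5826 = (-0.2182, -0.4364, -0.8729).
r_{12} = q_1·w_2 = -2.1822.
u_2 = w_2 + 2.1822·q_1 = (3.5238, -1.9524, 0.0952).
‖u_2‖ = 4.0297, so q_2 = (0.8745, -0.4845, 0.0236).
r_{13} = q_1·w_3 = 2.8368; r_{23} = q_2·w_3 = 2.2807.
u_3 = w_3 − 2.8368·q_1 − 2.2807·q_2 = (-0.3754, -0.6569, 0.4223).
‖u_3‖ = 0.8664, so q_3 = (-0.4332, -0.7581, 0.4874).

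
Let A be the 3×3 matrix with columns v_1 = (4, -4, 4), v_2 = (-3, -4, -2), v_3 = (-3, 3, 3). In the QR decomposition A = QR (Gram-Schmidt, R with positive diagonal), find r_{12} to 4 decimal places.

v_1 = (4, -4, 4); ‖v_1‖ = 6.9282, so q_1 = (0.5774, -0.5774, 0.5774).
r_{12} = q_1·v_2 = -0.5774.

r_{12} = -0.5774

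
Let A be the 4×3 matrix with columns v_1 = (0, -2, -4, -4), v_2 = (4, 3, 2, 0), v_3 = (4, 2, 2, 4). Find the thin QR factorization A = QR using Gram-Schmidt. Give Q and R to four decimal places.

Q = [[0.0000, 0.8242, 0.4910], [-0.3333, 0.4579, -0.3360], [-0.6667, 0.0916, -0.4781], [-0.6667, -0.3205, 0.6461]], R = [[6.0000, -2.3333, -4.6667], [0.0000, 4.8534, 3.1135], [0.0000, 0.0000, 2.9203]]

v_1 = (0, -2, -4, -4); ‖v_1‖ = 6.0000, so e_1 = (0.0000, -0.3333, -0.6667, -0.6667).
e_1·v_2 = 0.0000·4 + (-0.3333)·3 + (-0.6667)·2 + (-0.6667)·0 = -2.3333.
u_2 = v_2 + 2.3333·e_1 = (4.0000, 2.2222, 0.4444, -1.5556).
‖u_2‖ = 4.8534, so e_2 = (0.8242, 0.4579, 0.0916, -0.3205).
e_1·v_3 = 0.0000·4 + (-0.3333)·2 + (-0.6667)·2 + (-0.6667)·4 = -4.6667; e_2·v_3 = 0.8242·4 + 0.4579·2 + 0.0916·2 + (-0.3205)·4 = 3.1135.
u_3 = v_3 + 4.6667·e_1 − 3.1135·e_2 = (1.4340, -0.9811, -1.3962, 1.8868).
‖u_3‖ = 2.9203, so e_3 = (0.4910, -0.3360, -0.4781, 0.6461).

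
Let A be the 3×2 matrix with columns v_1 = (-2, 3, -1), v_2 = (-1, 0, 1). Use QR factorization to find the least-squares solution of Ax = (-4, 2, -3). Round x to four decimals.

x = (1.2222, -0.1111)

v_1 = (-2, 3, -1); ‖v_1‖ = 3.7417, so q_1 = (-0.5345, 0.8018, -0.2673).
q_1·v_2 = (-0.5345)·(-1) + 0.8018·0 + (-0.2673)·1 = 0.2673.
u_2 = v_2 − 0.2673·q_1 = (-0.8571, -0.2143, 1.0714).
‖u_2‖ = 1.3887, so q_2 = (-0.6172, -0.1543, 0.7715).
Qᵀb = (4.5434, -0.1543).
Back-substitute: x_2 = -0.1543/1.3887 = -0.1111.
x_1 = (4.5434 − 0.2673·(-0.1111))/3.7417 = 1.2222.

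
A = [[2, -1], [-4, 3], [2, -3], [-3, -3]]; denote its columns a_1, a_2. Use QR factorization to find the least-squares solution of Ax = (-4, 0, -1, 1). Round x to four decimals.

e_1 = a_1/‖a_1‖ = (2, -4, 2, -3)/5.7446 = (0.3482, -0.6963, 0.3482, -0.5222).
r_{12} = e_1·a_2 = -1.9149.
u_2 = a_2 + 1.9149·e_1 = (-0.3333, 1.6667, -2.3333, -4.0000).
‖u_2‖ = 4.9329, so e_2 = (-0.0676, 0.3379, -0.4730, -0.8109).
Qᵀb = (-2.2630, -0.0676).
Back-substitute: x_2 = -0.0676/4.9329 = -0.0137.
x_1 = (-2.2630 + 1.9149·(-0.0137))/5.7446 = -0.3985.

x = (-0.3985, -0.0137)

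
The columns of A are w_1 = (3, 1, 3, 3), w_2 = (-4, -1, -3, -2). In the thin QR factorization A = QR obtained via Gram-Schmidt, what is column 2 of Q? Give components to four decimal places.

e_1 = w_1/‖w_1‖ = (3, 1, 3, 3)/5.2915 = (0.5669, 0.1890, 0.5669, 0.5669).
r_{12} = e_1·w_2 = -5.2915.
u_2 = w_2 + 5.2915·e_1 = (-1.0000, 0.0000, 0.0000, 1.0000).
‖u_2‖ = 1.4142, so e_2 = (-0.7071, 0.0000, 0.0000, 0.7071).

e_2 = (-0.7071, 0.0000, 0.0000, 0.7071)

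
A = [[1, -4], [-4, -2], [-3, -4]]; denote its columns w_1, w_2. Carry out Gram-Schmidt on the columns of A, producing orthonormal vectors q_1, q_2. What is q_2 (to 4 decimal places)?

w_1 = (1, -4, -3); ‖w_1‖ = 5.0990, so q_1 = (0.1961, -0.7845, -0.5883).
q_1·w_2 = 0.1961·(-4) + (-0.7845)·(-2) + (-0.5883)·(-4) = 3.1379.
u_2 = w_2 − 3.1379·q_1 = (-4.6154, 0.4615, -2.1538).
‖u_2‖ = 5.1141, so q_2 = (-0.9025, 0.0902, -0.4212).

q_2 = (-0.9025, 0.0902, -0.4212)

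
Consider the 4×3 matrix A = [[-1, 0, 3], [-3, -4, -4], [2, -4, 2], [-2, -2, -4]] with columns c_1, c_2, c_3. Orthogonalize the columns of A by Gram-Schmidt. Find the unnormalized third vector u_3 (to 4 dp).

u_3 = (4.0753, 0.0479, 0.6712, -1.4384)

c_1 = (-1, -3, 2, -2); ‖c_1‖ = 4.2426, so e_1 = (-0.2357, -0.7071, 0.4714, -0.4714).
e_1·c_2 = (-0.2357)·0 + (-0.7071)·(-4) + 0.4714·(-4) + (-0.4714)·(-2) = 1.8856.
u_2 = c_2 − 1.8856·e_1 = (0.4444, -2.6667, -4.8889, -1.1111).
‖u_2‖ = 5.6960, so e_2 = (0.0780, -0.4682, -0.8583, -0.1951).
e_1·c_3 = (-0.2357)·3 + (-0.7071)·(-4) + 0.4714·2 + (-0.4714)·(-4) = 4.9497; e_2·c_3 = 0.0780·3 + (-0.4682)·(-4) + (-0.8583)·2 + (-0.1951)·(-4) = 1.1704.
u_3 = c_3 − 4.9497·e_1 − 1.1704·e_2 = (4.0753, 0.0479, 0.6712, -1.4384).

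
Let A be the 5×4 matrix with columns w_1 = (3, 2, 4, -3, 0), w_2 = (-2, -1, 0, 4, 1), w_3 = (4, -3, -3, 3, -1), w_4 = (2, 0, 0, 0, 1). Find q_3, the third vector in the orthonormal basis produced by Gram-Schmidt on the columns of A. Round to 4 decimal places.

w_1 = (3, 2, 4, -3, 0); ‖w_1‖ = 6.1644, so q_1 = (0.4867, 0.3244, 0.6489, -0.4867, 0.0000).
q_1·w_2 = 0.4867·(-2) + 0.3244·(-1) + 0.6489·0 + (-0.4867)·4 + 0.0000·1 = -3.2444.
u_2 = w_2 + 3.2444·q_1 = (-0.4211, 0.0526, 2.1053, 2.4211, 1.0000).
‖u_2‖ = 3.3873, so q_2 = (-0.1243, 0.0155, 0.6215, 0.7147, 0.2952).
q_1·w_3 = 0.4867·4 + 0.3244·(-3) + 0.6489·(-3) + (-0.4867)·3 + 0.0000·(-1) = -2.4333; q_2·w_3 = (-0.1243)·4 + 0.0155·(-3) + 0.6215·(-3) + 0.7147·3 + 0.2952·(-1) = -0.5594.
u_3 = w_3 + 2.4333·q_1 + 0.5594·q_2 = (5.1147, -2.2018, -1.0734, 2.2156, -0.8349).
‖u_3‖ = 6.1454, so q_3 = (0.8323, -0.3583, -0.1747, 0.3605, -0.1359).

q_3 = (0.8323, -0.3583, -0.1747, 0.3605, -0.1359)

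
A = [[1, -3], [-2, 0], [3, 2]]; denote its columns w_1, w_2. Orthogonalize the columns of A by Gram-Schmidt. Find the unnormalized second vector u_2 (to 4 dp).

w_1 = (1, -2, 3); ‖w_1‖ = 3.7417, so q_1 = (0.2673, -0.5345, 0.8018).
q_1·w_2 = 0.2673·(-3) + (-0.5345)·0 + 0.8018·2 = 0.8018.
u_2 = w_2 − 0.8018·q_1 = (-3.2143, 0.4286, 1.3571).

u_2 = (-3.2143, 0.4286, 1.3571)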